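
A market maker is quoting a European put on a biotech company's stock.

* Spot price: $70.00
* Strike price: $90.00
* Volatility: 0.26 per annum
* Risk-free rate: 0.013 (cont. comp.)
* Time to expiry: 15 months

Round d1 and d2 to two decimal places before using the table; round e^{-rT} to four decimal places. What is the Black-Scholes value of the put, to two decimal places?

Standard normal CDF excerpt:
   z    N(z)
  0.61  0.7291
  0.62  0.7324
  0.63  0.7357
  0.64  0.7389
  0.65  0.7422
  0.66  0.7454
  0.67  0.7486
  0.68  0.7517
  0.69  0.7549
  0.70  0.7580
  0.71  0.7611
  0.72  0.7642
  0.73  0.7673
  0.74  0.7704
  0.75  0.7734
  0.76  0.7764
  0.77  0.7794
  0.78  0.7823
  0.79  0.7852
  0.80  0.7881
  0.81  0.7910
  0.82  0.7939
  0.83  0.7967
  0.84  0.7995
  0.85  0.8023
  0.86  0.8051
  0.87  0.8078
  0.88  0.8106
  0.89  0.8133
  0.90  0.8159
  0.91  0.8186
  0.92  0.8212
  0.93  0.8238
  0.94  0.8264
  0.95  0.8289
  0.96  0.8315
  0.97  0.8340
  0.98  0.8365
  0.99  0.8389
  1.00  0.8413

T = 1.25;  σ√T = 0.2907
ln(S/K) + (r + σ²/2)T = ln(70/90) + (0.013 + 0.26²/2)·1.25 = -0.2513 + 0.0585 = -0.1928
d₁ = -0.1928 / 0.2907 = -0.6633 ≈ -0.66
d₂ = d₁ − σ√T = -0.6633 − 0.2907 = -0.9540 ≈ -0.95
e^(−rT) = e^(−0.013·1.25) = 0.9839
P = 90·0.9839·N(0.95) − 70·N(0.66) = 90·0.9839·0.8289 − 70·0.7454 = 73.3999 − 52.1780 = 21.2219

$21.22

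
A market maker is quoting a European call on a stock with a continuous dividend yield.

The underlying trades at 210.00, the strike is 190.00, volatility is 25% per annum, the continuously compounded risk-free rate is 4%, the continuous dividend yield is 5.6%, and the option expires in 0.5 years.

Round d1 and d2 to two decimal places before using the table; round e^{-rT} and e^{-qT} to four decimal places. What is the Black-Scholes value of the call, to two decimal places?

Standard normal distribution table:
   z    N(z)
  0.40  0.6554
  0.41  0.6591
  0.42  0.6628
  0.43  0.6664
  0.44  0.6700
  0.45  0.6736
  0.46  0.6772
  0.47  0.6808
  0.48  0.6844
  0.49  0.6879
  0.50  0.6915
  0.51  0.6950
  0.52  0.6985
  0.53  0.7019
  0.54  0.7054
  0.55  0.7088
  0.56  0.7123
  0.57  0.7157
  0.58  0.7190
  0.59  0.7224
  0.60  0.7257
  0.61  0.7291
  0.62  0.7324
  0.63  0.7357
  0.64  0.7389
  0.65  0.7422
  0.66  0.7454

24.78

σ√T = 0.25 × 0.7071 = 0.1768
d₁ = [ln(210/190) + (0.04 − 0.056 + 0.25²/2)·0.5] / 0.1768 = [0.1001 + 0.0076] / 0.1768 = 0.6093 ≈ 0.61
d₂ = d₁ − σ√T = 0.6093 − 0.1768 = 0.4325 ≈ 0.43
e^(−qT) = e^(−0.056·0.5) = 0.9724;  e^(−rT) = e^(−0.04·0.5) = 0.9802
C = 210·0.9724·N(0.61) − 190·0.9802·N(0.43) = 210·0.9724·0.7291 − 190·0.9802·0.6664 = 148.8851 − 124.1090 = 24.7761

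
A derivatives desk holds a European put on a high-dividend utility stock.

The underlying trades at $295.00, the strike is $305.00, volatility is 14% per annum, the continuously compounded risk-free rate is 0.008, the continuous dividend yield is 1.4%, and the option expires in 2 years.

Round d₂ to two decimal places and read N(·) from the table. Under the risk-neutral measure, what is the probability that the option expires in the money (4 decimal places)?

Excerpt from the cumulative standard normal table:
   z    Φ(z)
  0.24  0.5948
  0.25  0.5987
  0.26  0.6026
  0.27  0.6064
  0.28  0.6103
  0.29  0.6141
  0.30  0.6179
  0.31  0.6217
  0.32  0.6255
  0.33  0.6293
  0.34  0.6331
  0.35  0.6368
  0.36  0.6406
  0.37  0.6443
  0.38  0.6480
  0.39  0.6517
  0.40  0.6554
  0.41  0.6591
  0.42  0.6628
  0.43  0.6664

σ√T = 0.14 × 1.4142 = 0.1980
d₁ = [ln(295/305) + (0.008 − 0.014 + 0.14²/2)·2] / 0.1980 = [-0.0333 + 0.0076] / 0.1980 = -0.1300 ≈ -0.13
d₂ = d₁ − σ√T = -0.1300 − 0.1980 = -0.3280 ≈ -0.33
Pr(exercise) under Q = N(−d₂) = N(0.33) = 0.6293

0.6293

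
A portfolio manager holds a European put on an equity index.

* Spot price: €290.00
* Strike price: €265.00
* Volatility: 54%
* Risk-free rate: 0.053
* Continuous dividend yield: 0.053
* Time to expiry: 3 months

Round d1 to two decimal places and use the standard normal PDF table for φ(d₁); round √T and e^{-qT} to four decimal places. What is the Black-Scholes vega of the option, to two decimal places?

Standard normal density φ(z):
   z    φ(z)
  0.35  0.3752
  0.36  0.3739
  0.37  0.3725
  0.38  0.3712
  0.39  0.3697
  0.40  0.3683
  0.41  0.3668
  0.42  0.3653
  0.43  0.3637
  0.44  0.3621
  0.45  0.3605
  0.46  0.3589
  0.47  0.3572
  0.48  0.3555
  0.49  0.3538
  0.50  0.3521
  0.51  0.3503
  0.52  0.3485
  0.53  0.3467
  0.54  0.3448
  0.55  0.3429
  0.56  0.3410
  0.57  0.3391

51.11

σ√T = 0.54·√0.25 = 0.2700
d₁ = [ln(290/265) + (0.053 − 0.053 + 0.54²/2)·0.25] / 0.2700 = [0.0902 + 0.0365] / 0.2700 = 0.4689 ⇒ 0.47
√T = √0.25 = 0.5000
φ(d₁) = φ(0.47) = 0.3572
exp(−qT) = exp(−0.053·0.25) = 0.9868
vega = S·exp(−qT)·φ(d₁)·√T = 290·0.9868·0.3572·0.5000 = 51.1103
(Vega is the same for a European call and put with the same parameters.)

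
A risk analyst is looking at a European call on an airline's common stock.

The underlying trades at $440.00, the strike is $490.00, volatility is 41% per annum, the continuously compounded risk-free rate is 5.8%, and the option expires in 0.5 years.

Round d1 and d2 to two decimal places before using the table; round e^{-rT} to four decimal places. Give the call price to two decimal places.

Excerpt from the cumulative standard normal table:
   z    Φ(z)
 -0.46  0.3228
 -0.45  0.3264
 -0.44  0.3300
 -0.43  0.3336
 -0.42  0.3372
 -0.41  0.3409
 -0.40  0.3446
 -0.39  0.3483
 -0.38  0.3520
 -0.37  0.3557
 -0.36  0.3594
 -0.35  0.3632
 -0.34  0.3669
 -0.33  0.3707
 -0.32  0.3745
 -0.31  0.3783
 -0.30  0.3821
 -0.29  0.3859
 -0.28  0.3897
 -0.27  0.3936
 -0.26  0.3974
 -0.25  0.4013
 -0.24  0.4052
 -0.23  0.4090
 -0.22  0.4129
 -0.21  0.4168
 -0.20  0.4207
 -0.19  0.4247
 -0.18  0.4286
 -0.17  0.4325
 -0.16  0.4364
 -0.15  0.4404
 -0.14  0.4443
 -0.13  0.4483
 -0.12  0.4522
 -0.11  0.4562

σ√T = 0.41·√0.5 = 0.2899
d₁ = [ln(440/490) + (0.058 + 0.41²/2)·0.5] / 0.2899 = [-0.1076 + 0.0710] / 0.2899 = -0.1263 which rounds to -0.13
d₂ = d₁ − σ√T = -0.1263 − 0.2899 = -0.4162 which rounds to -0.42
exp(−rT) = exp(−0.058·0.5) = 0.9714
N(d₁) = N(-0.13) = 0.4483;  N(d₂) = N(-0.42) = 0.3372
C = 440·0.4483 − 490·0.9714·0.3372 = 197.2520 − 160.5025 = 36.7495

$36.75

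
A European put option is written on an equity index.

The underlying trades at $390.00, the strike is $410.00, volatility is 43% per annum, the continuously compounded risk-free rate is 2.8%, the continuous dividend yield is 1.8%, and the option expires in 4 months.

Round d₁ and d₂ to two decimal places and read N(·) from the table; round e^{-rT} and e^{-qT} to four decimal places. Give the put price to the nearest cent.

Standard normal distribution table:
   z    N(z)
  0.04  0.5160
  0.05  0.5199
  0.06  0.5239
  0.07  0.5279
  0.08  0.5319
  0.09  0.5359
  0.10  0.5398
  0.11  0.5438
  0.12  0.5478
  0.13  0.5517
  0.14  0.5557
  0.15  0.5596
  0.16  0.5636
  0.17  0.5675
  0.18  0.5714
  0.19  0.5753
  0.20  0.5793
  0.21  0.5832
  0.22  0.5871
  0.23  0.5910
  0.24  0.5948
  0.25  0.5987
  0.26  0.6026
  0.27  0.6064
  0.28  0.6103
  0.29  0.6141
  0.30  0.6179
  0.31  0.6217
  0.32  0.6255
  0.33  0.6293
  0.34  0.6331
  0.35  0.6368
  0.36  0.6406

T = 0.3333;  σ√T = 0.2483
ln(S/K) + (r − q + σ²/2)T = ln(390/410) + (0.028 − 0.018 + 0.43²/2)·0.3333 = -0.0500 + 0.0341 = -0.0159
d₁ = -0.0159 / 0.2483 = -0.0639 ⇒ -0.06
d₂ = d₁ − σ√T = -0.0639 − 0.2483 = -0.3121 ⇒ -0.31
exp(−qT) = exp(−0.018·0.3333) = 0.9940;  exp(−rT) = exp(−0.028·0.3333) = 0.9907
P = 410·0.9907·N(0.31) − 390·0.9940·N(0.06) = 410·0.9907·0.6217 − 390·0.9940·0.5239 = 252.5265 − 203.0951 = 49.4314

$49.43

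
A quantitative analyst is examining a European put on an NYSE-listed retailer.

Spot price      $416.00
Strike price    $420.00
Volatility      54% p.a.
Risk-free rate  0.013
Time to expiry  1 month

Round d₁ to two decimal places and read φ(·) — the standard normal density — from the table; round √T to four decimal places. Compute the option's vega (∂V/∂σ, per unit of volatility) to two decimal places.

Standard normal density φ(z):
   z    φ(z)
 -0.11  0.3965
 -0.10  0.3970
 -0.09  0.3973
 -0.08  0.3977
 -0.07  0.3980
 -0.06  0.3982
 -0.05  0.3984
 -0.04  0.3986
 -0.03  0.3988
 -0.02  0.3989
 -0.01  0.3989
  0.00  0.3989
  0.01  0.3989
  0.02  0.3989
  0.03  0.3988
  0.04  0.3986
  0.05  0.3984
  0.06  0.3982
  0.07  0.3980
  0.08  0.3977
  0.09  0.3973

σ√T = 0.54 × 0.2887 = 0.1559
ln(S/K) + (r + σ²/2)T = ln(416/420) + (0.013 + 0.54²/2)·0.08333 = -0.0096 + 0.0132 = 0.0037
d₁ = 0.0037 / 0.1559 = 0.0235 ⇒ 0.02
√T = √0.08333 = 0.2887
φ(d₁) = φ(0.02) = 0.3989
vega = S·φ(d₁)·√T = 416·0.3989·0.2887 = 47.9076
(Call and put vega coincide under Black-Scholes.)

47.91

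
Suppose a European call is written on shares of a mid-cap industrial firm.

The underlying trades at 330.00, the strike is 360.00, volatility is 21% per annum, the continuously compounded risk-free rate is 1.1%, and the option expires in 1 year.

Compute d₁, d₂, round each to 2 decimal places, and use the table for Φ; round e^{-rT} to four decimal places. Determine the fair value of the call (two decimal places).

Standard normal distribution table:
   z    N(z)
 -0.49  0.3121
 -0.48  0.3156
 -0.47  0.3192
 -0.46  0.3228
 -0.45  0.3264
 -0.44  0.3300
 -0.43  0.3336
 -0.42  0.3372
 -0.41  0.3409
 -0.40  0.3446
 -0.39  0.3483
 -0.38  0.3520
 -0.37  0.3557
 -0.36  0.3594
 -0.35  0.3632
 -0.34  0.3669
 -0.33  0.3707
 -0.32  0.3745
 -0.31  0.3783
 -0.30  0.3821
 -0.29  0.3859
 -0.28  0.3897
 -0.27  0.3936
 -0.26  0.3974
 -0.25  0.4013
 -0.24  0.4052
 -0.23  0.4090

17.48

T = 1;  σ√T = 0.2100
d₁ = [ln(330/360) + (0.011 + 0.21²/2)·1] / 0.2100 = [-0.0870 + 0.0330] / 0.2100 = -0.2570 → -0.26
d₂ = d₁ − σ√T = -0.2570 − 0.2100 = -0.4670 → -0.47
e^(−rT) = e^(−0.011·1) = 0.9891
C = 330·N(-0.26) − 360·0.9891·N(-0.47) = 330·0.3974 − 360·0.9891·0.3192 = 131.1420 − 113.6595 = 17.4825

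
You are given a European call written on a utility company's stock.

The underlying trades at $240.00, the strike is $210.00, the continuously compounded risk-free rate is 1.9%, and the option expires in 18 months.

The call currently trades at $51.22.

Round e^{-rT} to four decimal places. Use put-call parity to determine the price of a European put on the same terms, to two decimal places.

e^(−rT) = e^(−0.019·1.5) = 0.9719
Put-call parity: C − P = S − K·e^(−rT) = 240 − 210·0.9719 = 240 − 204.0990 = 35.9010
P = C − (C − P) = 51.22 − (35.9010) = 15.3190

$15.32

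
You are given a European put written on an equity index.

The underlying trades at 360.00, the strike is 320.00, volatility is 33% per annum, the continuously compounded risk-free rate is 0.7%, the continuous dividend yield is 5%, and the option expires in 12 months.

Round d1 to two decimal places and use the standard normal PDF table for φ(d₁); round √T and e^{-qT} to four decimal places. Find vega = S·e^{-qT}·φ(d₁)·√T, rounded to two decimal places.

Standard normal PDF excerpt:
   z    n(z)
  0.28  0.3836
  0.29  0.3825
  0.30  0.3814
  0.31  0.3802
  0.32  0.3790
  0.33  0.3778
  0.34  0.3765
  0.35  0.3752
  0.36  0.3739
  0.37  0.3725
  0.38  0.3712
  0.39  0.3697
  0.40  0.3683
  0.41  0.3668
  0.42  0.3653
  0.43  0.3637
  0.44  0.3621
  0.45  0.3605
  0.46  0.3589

σ√T = 0.33·√1 = 0.3300
d₁ = [ln(360/320) + (0.007 − 0.05 + ½·0.33²)·1] / (σ√T) = (0.1178 + 0.0115) / 0.3300 = 0.3916 ⇒ 0.39
√T = √1 = 1.0000
φ(d₁) = φ(0.39) = 0.3697
e^(−qT) = e^(−0.05·1) = 0.9512
vega = S·e^(−qT)·φ(d₁)·√T = 360·0.9512·0.3697·1.0000 = 126.5971

126.60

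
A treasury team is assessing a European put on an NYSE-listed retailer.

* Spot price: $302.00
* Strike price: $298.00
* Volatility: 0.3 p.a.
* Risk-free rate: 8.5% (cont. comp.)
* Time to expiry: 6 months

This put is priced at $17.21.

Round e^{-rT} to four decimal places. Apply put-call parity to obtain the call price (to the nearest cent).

$33.61

e^(−rT) = e^(−0.085·0.5) = 0.9584
Put-call parity: C − P = S − K·e^(−rT) = 302 − 298·0.9584 = 302 − 285.6032 = 16.3968
C = P + (C − P) = 17.21 + (16.3968) = 33.6068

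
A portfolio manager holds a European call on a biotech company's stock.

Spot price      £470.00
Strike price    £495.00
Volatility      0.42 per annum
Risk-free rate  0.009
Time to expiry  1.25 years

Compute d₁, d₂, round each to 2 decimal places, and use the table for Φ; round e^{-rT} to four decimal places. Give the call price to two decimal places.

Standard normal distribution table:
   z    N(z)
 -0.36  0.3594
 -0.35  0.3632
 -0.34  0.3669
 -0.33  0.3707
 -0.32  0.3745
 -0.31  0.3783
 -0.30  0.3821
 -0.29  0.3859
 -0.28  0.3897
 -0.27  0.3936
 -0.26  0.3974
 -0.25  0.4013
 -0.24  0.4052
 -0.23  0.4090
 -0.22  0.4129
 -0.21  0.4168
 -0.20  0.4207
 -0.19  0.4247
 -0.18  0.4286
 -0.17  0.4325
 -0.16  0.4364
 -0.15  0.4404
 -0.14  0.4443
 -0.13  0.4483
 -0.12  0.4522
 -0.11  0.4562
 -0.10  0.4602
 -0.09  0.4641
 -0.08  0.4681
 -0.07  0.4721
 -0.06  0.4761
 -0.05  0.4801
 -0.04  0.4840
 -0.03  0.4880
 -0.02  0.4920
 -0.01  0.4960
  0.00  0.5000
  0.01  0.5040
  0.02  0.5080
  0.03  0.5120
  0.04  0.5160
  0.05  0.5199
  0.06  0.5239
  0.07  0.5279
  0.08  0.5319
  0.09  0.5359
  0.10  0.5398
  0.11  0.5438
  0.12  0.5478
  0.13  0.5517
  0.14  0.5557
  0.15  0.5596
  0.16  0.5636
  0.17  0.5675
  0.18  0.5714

£79.71

σ√T = 0.42 × 1.1180 = 0.4696
ln(S/K) + (r + σ²/2)T = ln(470/495) + (0.009 + 0.42²/2)·1.25 = -0.0518 + 0.1215 = 0.0697
d₁ = 0.0697 / 0.4696 = 0.1484 → 0.15
d₂ = d₁ − σ√T = 0.1484 − 0.4696 = -0.3212 → -0.32
exp(−rT) = exp(−0.009·1.25) = 0.9888
C = 470·N(0.15) − 495·0.9888·N(-0.32) = 470·0.5596 − 495·0.9888·0.3745 = 263.0120 − 183.3013 = 79.7107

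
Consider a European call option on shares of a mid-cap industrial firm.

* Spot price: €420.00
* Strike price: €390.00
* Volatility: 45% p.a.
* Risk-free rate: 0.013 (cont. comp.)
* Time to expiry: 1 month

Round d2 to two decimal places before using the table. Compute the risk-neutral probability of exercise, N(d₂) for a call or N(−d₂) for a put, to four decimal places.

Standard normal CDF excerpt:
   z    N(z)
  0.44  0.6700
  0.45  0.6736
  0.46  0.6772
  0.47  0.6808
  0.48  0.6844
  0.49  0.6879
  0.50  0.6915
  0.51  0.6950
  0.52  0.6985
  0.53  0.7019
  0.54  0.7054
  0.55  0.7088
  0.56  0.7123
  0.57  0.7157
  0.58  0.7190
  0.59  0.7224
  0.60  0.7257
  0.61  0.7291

σ√T = 0.45 × 0.2887 = 0.1299
d₁ = [ln(420/390) + (0.013 + 0.45²/2)·0.08333] / 0.1299 = [0.0741 + 0.0095] / 0.1299 = 0.6438 which rounds to 0.64
d₂ = d₁ − σ√T = 0.6438 − 0.1299 = 0.5139 which rounds to 0.51
Risk-neutral Pr[S_T > K] = N(d₂) = N(0.51) = 0.6950

0.6950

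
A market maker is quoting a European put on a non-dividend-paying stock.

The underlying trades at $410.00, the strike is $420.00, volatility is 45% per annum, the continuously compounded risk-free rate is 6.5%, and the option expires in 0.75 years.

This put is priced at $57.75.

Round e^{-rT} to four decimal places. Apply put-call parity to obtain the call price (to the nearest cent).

exp(−rT) = exp(−0.065·0.75) = 0.9524
Put-call parity: C − P = S − K·e^(−rT) = 410 − 420·0.9524 = 410 − 400.0080 = 9.9920
C = P + (C − P) = 57.75 + (9.9920) = 67.7420

$67.74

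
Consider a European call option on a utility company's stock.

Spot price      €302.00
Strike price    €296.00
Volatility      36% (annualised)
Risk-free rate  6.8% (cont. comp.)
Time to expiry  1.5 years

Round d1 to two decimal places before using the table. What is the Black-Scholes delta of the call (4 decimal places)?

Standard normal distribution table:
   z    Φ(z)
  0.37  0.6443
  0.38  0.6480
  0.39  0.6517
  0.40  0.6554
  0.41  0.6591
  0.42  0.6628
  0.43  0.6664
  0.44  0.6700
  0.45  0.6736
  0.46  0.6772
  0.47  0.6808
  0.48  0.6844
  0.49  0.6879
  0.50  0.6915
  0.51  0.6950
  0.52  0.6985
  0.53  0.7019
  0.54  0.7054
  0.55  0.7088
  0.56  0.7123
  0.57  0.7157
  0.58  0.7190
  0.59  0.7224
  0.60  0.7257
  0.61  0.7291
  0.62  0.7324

0.6915

σ√T = 0.36 × 1.2247 = 0.4409
d₁ = [ln(302/296) + (0.068 + 0.36²/2)·1.5] / 0.4409 = [0.0201 + 0.1992] / 0.4409 = 0.4973 ≈ 0.50
N(d₁) = N(0.50) = 0.6915
Δ_call = N(d₁) = 0.6915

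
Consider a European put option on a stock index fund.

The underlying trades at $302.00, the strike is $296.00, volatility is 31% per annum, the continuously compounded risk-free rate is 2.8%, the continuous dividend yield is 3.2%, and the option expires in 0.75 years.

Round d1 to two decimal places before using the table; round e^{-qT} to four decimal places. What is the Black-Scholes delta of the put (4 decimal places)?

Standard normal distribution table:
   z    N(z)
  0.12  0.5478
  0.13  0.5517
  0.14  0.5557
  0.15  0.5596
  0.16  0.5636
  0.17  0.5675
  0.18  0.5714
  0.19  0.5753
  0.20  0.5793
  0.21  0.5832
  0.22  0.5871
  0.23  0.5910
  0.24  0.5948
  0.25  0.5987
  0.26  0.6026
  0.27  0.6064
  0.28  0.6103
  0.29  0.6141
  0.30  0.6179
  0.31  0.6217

T = 0.75;  σ√T = 0.2685
d₁ = [ln(302/296) + (0.028 − 0.032 + 0.31²/2)·0.75] / 0.2685 = [0.0201 + 0.0330] / 0.2685 = 0.1978 ≈ 0.20
N(d₁) = N(0.20) = 0.5793
Δ_put = exp(−qT)·(N(d₁) − 1) = 0.9763·(0.5793 − 1) = -0.4107

-0.4107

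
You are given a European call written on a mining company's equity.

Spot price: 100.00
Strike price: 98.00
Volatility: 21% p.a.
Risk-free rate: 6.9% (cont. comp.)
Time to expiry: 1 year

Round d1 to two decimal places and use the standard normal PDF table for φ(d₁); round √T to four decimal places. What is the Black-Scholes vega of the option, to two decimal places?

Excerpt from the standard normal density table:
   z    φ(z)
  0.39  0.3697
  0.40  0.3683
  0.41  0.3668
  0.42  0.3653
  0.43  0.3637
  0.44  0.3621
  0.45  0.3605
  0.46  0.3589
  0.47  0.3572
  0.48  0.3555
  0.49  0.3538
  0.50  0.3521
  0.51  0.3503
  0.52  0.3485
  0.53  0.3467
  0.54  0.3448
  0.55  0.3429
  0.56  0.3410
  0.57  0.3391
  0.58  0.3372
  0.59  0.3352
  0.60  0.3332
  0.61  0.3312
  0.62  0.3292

σ√T = 0.21 × 1.0000 = 0.2100
d₁ = [ln(100/98) + (0.069 + 0.21²/2)·1] / 0.2100 = [0.0202 + 0.0911] / 0.2100 = 0.5298 ≈ 0.53
√T = √1 = 1.0000
φ(d₁) = φ(0.53) = 0.3467
vega = S·φ(d₁)·√T = 100·0.3467·1.0000 = 34.6700

34.67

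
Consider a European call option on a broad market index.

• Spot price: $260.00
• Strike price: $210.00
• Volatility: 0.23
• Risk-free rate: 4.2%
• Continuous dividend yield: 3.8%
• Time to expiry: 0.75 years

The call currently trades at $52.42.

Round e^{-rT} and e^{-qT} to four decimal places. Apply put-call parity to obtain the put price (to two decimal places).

e^(−qT) = e^(−0.038·0.75) = 0.9719;  e^(−rT) = e^(−0.042·0.75) = 0.9690
Put-call parity: C − P = S·e^(−qT) − K·e^(−rT) = 260·0.9719 − 210·0.9690 = 252.6940 − 203.4900 = 49.2040
P = C − (C − P) = 52.42 − (49.2040) = 3.2160

$3.22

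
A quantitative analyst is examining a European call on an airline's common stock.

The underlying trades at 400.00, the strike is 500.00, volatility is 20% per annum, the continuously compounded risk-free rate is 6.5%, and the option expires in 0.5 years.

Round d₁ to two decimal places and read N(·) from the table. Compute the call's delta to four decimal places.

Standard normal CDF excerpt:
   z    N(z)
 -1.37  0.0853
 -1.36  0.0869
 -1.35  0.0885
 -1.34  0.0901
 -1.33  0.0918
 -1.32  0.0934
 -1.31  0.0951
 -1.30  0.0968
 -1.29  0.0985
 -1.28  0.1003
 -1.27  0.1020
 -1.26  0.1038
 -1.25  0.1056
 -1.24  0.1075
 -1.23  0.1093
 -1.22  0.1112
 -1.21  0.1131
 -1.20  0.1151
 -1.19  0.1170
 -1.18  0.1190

σ√T = 0.2·√0.5 = 0.1414
ln(S/K) + (r + σ²/2)T = ln(400/500) + (0.065 + 0.2²/2)·0.5 = -0.2231 + 0.0425 = -0.1806
d₁ = -0.1806 / 0.1414 = -1.2773 → -1.28
N(d₁) = N(-1.28) = 0.1003
Δ_call = N(d₁) = 0.1003

0.1003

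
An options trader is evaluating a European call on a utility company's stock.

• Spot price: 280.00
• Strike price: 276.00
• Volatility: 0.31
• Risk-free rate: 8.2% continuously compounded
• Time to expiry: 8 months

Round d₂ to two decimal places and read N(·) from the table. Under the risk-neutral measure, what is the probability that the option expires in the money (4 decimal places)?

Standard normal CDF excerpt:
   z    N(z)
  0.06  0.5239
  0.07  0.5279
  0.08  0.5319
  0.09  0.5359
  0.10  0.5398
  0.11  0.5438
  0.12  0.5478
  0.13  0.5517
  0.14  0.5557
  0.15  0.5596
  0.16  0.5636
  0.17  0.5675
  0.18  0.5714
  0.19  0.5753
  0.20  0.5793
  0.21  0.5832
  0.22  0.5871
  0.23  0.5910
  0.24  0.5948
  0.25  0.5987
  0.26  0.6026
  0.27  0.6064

T = 0.6667;  σ√T = 0.2531
d₁ = [ln(280/276) + (0.082 + 0.31²/2)·0.6667] / 0.2531 = [0.0144 + 0.0867] / 0.2531 = 0.3994 ⇒ 0.40
d₂ = d₁ − σ√T = 0.3994 − 0.2531 = 0.1463 ⇒ 0.15
Pr(exercise) under Q = N(d₂) = 0.5596

0.5596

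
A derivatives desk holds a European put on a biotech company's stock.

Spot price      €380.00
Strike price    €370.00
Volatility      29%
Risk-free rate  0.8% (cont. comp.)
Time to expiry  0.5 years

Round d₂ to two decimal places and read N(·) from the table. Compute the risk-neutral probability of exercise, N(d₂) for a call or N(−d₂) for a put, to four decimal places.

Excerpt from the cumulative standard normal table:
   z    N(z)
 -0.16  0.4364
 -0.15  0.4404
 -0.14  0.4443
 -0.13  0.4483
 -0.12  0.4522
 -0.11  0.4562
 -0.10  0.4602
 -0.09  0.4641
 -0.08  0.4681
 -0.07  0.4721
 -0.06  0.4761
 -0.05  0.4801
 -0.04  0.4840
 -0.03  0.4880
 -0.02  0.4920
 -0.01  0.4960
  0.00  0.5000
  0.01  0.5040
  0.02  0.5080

0.4801

σ√T = 0.29 × 0.7071 = 0.2051
ln(S/K) + (r + σ²/2)T = ln(380/370) + (0.008 + 0.29²/2)·0.5 = 0.0267 + 0.0250 = 0.0517
d₁ = 0.0517 / 0.2051 = 0.2521 ≈ 0.25
d₂ = d₁ − σ√T = 0.2521 − 0.2051 = 0.0470 ≈ 0.05
Pr(exercise) under Q = N(−d₂) = N(-0.05) = 0.4801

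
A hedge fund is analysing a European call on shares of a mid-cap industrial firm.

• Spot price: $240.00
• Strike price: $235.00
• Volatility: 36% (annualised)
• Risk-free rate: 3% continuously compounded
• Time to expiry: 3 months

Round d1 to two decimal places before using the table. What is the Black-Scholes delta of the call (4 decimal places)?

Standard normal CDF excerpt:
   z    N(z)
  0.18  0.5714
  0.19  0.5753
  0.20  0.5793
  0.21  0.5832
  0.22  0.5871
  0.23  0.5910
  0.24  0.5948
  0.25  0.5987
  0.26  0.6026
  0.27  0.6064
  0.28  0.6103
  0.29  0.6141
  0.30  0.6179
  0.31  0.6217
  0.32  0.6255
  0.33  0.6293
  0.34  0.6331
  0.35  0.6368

0.5987

σ√T = 0.36 × 0.5000 = 0.1800
ln(S/K) + (r + σ²/2)T = ln(240/235) + (0.03 + 0.36²/2)·0.25 = 0.0211 + 0.0237 = 0.0448
d₁ = 0.0448 / 0.1800 = 0.2486 ⇒ 0.25
N(d₁) = N(0.25) = 0.5987
Δ_call = N(d₁) = 0.5987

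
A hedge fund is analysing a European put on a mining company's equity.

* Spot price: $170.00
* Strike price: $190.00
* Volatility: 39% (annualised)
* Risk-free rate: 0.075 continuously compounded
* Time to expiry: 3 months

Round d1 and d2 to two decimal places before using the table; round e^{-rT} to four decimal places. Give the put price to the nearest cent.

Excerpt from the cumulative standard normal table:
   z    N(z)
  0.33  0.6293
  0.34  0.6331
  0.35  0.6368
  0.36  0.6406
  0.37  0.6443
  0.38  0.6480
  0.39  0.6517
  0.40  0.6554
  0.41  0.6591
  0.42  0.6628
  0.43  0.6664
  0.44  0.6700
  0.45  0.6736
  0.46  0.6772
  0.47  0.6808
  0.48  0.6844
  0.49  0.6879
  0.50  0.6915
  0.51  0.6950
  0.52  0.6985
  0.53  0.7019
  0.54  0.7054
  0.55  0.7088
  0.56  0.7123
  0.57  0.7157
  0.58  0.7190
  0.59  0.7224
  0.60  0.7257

T = 0.25;  σ√T = 0.1950
d₁ = [ln(170/190) + (0.075 + 0.39²/2)·0.25] / 0.1950 = [-0.1112 + 0.0378] / 0.1950 = -0.3767 ≈ -0.38
d₂ = d₁ − σ√T = -0.3767 − 0.1950 = -0.5717 ≈ -0.57
exp(−rT) = exp(−0.075·0.25) = 0.9814
P = 190·0.9814·N(0.57) − 170·N(0.38) = 190·0.9814·0.7157 − 170·0.6480 = 133.4537 − 110.1600 = 23.2937

$23.29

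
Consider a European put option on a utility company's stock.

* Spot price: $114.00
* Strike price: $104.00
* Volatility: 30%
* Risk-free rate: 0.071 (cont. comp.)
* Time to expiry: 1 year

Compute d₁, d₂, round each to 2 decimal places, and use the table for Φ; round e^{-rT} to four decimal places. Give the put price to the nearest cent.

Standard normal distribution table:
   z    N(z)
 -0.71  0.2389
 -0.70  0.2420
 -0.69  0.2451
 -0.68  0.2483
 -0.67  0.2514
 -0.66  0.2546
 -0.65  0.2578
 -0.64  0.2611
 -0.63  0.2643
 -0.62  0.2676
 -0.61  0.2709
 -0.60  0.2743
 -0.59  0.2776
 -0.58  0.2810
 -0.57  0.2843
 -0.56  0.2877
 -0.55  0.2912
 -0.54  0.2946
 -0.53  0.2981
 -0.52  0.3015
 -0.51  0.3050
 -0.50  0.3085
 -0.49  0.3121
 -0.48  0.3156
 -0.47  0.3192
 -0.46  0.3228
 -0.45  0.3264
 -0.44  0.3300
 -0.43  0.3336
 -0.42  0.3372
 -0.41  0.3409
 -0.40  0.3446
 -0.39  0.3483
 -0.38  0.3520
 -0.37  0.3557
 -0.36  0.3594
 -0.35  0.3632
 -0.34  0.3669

σ√T = 0.3·√1 = 0.3000
d₁ = [ln(114/104) + (0.071 + 0.3²/2)·1] / 0.3000 = [0.0918 + 0.1160] / 0.3000 = 0.6927 → 0.69
d₂ = d₁ − σ√T = 0.6927 − 0.3000 = 0.3927 → 0.39
e^(−rT) = e^(−0.071·1) = 0.9315
N(−d₂) = N(-0.39) = 0.3483;  N(−d₁) = N(-0.69) = 0.2451
P = 104·0.9315·0.3483 − 114·0.2451 = 33.7419 − 27.9414 = 5.8005

$5.80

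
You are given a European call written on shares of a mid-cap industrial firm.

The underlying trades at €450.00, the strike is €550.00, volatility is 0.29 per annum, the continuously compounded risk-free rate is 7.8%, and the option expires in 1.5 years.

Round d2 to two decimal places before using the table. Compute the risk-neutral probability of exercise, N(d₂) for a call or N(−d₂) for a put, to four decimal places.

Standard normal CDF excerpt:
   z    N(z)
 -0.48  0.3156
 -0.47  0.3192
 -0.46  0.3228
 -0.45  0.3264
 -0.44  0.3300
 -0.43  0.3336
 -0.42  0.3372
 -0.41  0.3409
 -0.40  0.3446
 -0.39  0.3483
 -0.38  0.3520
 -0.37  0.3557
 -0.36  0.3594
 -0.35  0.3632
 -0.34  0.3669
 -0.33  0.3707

T = 1.5;  σ√T = 0.3552
d₁ = [ln(450/550) + (0.078 + ½·0.29²)·1.5] / (σ√T) = (-0.2007 + 0.1801) / 0.3552 = -0.0580 ≈ -0.06
d₂ = -0.0580 − 0.3552 = -0.4132 ≈ -0.41
Pr(exercise) under Q = N(d₂) = 0.3409

0.3409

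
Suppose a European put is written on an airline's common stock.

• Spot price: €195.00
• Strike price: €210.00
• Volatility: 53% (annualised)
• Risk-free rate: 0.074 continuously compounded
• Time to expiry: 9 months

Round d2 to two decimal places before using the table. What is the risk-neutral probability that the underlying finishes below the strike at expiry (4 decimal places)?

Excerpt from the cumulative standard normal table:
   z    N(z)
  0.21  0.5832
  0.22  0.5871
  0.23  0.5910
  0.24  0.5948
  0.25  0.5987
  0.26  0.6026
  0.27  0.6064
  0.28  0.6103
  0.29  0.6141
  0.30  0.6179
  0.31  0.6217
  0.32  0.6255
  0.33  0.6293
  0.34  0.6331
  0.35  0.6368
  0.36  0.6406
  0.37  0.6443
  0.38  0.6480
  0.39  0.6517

T = 0.75;  σ√T = 0.4590
ln(S/K) + (r + σ²/2)T = ln(195/210) + (0.074 + 0.53²/2)·0.75 = -0.0741 + 0.1608 = 0.0867
d₁ = 0.0867 / 0.4590 = 0.1890 ⇒ 0.19
d₂ = d₁ − σ√T = 0.1890 − 0.4590 = -0.2700 ⇒ -0.27
Risk-neutral Pr[S_T < K] = N(−d₂) = N(0.27) = 0.6064

0.6064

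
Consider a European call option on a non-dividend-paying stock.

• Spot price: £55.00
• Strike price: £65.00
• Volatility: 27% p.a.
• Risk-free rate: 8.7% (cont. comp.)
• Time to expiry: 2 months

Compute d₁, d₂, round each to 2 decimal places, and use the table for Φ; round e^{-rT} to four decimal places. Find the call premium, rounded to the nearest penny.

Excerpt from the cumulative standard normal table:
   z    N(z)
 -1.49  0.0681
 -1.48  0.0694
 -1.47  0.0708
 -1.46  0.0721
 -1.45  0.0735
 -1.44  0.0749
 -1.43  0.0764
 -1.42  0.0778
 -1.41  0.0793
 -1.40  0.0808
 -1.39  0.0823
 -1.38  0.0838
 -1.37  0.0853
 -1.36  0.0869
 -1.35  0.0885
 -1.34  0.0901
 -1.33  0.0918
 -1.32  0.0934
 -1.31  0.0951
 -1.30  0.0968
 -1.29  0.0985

£0.25

σ√T = 0.27 × 0.4082 = 0.1102
ln(S/K) + (r + σ²/2)T = ln(55/65) + (0.087 + 0.27²/2)·0.1667 = -0.1671 + 0.0206 = -0.1465
d₁ = -0.1465 / 0.1102 = -1.3289 → -1.33
d₂ = d₁ − σ√T = -1.3289 − 0.1102 = -1.4391 → -1.44
e^(−rT) = e^(−0.087·0.1667) = 0.9856
C = 55·N(-1.33) − 65·0.9856·N(-1.44) = 55·0.0918 − 65·0.9856·0.0749 = 5.0490 − 4.7984 = 0.2506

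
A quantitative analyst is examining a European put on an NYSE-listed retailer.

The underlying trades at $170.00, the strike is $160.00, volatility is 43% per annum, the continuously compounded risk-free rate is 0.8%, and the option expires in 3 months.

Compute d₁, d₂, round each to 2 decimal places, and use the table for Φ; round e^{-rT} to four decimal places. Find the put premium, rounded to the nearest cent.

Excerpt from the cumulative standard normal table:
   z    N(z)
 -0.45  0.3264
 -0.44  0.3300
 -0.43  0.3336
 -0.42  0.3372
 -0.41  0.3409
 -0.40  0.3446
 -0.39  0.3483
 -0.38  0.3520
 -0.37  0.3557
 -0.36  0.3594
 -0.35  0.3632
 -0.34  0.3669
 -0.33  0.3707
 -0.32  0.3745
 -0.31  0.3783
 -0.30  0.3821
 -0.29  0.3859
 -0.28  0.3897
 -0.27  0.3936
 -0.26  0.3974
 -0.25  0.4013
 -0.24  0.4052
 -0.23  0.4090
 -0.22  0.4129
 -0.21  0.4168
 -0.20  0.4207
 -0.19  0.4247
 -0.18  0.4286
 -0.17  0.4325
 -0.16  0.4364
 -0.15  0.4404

$9.86

T = 0.25;  σ√T = 0.2150
ln(S/K) + (r + σ²/2)T = ln(170/160) + (0.008 + 0.43²/2)·0.25 = 0.0606 + 0.0251 = 0.0857
d₁ = 0.0857 / 0.2150 = 0.3988 ⇒ 0.40
d₂ = d₁ − σ√T = 0.3988 − 0.2150 = 0.1838 ⇒ 0.18
e^(−rT) = e^(−0.008·0.25) = 0.9980
P = 160·0.9980·N(-0.18) − 170·N(-0.40) = 160·0.9980·0.4286 − 170·0.3446 = 68.4388 − 58.5820 = 9.8568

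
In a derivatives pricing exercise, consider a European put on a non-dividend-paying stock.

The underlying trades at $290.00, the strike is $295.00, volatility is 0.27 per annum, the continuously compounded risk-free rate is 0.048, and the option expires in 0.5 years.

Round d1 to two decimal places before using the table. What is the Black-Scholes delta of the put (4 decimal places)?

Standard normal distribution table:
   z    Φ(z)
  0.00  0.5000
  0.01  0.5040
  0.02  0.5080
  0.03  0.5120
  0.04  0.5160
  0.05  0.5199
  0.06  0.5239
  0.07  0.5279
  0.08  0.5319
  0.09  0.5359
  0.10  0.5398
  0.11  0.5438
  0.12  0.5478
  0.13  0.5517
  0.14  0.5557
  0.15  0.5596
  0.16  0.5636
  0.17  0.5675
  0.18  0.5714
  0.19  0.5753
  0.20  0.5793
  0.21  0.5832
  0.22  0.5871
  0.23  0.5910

-0.4483

σ√T = 0.27 × 0.7071 = 0.1909
d₁ = [ln(290/295) + (0.048 + ½·0.27²)·0.5] / (σ√T) = (-0.0171 + 0.0422) / 0.1909 = 0.1316 which rounds to 0.13
N(d₁) = N(0.13) = 0.5517
Δ_put = N(d₁) − 1 = 0.5517 − 1 = -0.4483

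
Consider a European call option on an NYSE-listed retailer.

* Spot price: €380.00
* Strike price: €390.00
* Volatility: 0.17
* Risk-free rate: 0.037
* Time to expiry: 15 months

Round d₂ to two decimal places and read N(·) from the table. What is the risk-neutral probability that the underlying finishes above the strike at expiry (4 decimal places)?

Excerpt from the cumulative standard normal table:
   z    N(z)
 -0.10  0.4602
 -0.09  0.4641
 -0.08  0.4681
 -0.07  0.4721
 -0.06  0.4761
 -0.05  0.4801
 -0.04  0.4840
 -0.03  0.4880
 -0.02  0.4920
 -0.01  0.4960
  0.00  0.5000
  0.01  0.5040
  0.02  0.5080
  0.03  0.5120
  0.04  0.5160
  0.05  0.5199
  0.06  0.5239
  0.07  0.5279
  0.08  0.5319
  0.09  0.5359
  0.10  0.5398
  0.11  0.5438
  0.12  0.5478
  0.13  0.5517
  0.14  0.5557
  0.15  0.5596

0.5040

σ√T = 0.17 × 1.1180 = 0.1901
d₁ = [ln(380/390) + (0.037 + ½·0.17²)·1.25] / (σ√T) = (-0.0260 + 0.0643) / 0.1901 = 0.2017 ≈ 0.20
d₂ = 0.2017 − 0.1901 = 0.0116 ≈ 0.01
Pr(exercise) under Q = N(d₂) = 0.5040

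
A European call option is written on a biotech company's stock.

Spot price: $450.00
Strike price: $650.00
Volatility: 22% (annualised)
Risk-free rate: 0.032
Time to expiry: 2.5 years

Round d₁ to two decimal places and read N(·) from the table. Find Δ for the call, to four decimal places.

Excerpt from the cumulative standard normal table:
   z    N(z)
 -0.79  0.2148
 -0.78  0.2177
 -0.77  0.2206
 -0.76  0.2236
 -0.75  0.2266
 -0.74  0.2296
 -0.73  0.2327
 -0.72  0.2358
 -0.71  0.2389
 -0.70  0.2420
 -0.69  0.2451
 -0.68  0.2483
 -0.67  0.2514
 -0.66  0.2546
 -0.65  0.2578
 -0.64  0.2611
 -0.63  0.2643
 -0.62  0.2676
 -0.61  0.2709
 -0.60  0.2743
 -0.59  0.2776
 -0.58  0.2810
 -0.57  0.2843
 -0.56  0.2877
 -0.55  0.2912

T = 2.5;  σ√T = 0.3479
d₁ = [ln(450/650) + (0.032 + 0.22²/2)·2.5] / 0.3479 = [-0.3677 + 0.1405] / 0.3479 = -0.6532 ⇒ -0.65
N(d₁) = N(-0.65) = 0.2578
Δ_call = N(d₁) = 0.2578

0.2578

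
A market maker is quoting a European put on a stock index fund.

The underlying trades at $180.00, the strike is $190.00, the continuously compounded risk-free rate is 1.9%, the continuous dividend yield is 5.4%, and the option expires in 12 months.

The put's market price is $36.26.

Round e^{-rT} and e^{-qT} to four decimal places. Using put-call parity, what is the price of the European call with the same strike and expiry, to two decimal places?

exp(−qT) = exp(−0.054·1) = 0.9474;  exp(−rT) = exp(−0.019·1) = 0.9812
Put-call parity: C − P = S·e^(−qT) − K·e^(−rT) = 180·0.9474 − 190·0.9812 = 170.5320 − 186.4280 = -15.8960
C = P + (C − P) = 36.26 + (-15.8960) = 20.3640

$20.36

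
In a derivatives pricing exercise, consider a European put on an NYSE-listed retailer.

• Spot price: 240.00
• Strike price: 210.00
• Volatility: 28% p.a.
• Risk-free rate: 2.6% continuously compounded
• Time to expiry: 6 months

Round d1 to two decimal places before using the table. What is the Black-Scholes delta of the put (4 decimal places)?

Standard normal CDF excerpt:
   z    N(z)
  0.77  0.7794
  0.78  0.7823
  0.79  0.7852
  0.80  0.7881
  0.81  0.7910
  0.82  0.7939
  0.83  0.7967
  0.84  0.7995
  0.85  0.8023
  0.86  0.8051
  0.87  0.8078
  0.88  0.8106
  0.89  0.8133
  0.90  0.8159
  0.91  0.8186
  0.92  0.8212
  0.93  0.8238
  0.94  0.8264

σ√T = 0.28 × 0.7071 = 0.1980
ln(S/K) + (r + σ²/2)T = ln(240/210) + (0.026 + 0.28²/2)·0.5 = 0.1335 + 0.0326 = 0.1661
d₁ = 0.1661 / 0.1980 = 0.8391 → 0.84
N(d₁) = N(0.84) = 0.7995
Δ_put = N(d₁) − 1 = 0.7995 − 1 = -0.2005

-0.2005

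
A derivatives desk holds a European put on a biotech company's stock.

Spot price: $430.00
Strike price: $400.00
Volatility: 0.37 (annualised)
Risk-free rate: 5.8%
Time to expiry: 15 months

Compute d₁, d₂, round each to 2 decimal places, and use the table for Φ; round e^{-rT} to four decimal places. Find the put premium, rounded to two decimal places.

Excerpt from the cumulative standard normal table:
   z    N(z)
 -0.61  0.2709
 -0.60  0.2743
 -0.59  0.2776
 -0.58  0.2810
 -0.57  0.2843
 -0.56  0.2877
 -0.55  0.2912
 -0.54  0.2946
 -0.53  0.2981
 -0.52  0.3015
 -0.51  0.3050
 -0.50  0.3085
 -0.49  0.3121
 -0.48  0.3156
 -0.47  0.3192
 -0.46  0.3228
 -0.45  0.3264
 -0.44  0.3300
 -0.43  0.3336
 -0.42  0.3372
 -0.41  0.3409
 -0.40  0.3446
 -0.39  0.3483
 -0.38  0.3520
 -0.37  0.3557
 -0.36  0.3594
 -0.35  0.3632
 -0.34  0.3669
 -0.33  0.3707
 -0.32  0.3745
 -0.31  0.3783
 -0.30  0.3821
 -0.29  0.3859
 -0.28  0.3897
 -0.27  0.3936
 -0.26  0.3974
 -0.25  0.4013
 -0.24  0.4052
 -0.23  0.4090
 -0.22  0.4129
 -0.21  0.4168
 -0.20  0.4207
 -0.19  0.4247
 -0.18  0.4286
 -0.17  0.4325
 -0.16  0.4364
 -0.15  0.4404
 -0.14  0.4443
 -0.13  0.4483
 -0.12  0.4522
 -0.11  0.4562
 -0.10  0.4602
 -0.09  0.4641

$41.59

σ√T = 0.37 × 1.1180 = 0.4137
d₁ = [ln(430/400) + (0.058 + 0.37²/2)·1.25] / 0.4137 = [0.0723 + 0.1581] / 0.4137 = 0.5569 → 0.56
d₂ = d₁ − σ√T = 0.5569 − 0.4137 = 0.1432 → 0.14
e^(−rT) = e^(−0.058·1.25) = 0.9301
N(−d₂) = N(-0.14) = 0.4443;  N(−d₁) = N(-0.56) = 0.2877
P = 400·0.9301·0.4443 − 430·0.2877 = 165.2974 − 123.7110 = 41.5864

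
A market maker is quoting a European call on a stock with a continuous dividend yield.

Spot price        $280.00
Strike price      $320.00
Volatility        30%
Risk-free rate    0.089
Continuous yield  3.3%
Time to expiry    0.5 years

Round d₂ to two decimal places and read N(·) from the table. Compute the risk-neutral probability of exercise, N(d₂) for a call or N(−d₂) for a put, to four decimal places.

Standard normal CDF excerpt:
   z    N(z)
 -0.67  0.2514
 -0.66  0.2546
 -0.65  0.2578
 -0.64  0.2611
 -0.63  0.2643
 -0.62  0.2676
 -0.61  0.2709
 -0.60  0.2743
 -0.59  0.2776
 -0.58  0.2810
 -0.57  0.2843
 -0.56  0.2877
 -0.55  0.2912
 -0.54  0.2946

T = 0.5;  σ√T = 0.2121
d₁ = [ln(280/320) + (0.089 − 0.033 + 0.3²/2)·0.5] / 0.2121 = [-0.1335 + 0.0505] / 0.2121 = -0.3914 ⇒ -0.39
d₂ = d₁ − σ√T = -0.3914 − 0.2121 = -0.6035 ⇒ -0.60
Risk-neutral Pr[S_T > K] = N(d₂) = N(-0.60) = 0.2743

0.2743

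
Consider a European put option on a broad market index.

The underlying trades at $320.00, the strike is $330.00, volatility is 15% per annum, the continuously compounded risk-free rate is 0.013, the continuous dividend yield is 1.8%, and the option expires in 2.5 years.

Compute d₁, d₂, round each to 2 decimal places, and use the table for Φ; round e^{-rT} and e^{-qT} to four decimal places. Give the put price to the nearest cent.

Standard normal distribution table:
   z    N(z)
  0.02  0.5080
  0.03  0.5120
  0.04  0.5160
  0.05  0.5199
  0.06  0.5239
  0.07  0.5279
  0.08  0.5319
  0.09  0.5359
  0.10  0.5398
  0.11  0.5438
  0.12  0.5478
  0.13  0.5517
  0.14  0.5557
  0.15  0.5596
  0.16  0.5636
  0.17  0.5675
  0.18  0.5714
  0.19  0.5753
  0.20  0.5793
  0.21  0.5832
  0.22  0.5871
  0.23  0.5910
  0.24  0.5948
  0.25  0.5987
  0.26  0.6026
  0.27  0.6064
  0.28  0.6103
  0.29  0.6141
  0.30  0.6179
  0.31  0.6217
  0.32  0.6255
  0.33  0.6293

$37.11

σ√T = 0.15·√2.5 = 0.2372
d₁ = [ln(320/330) + (0.013 − 0.018 + 0.15²/2)·2.5] / 0.2372 = [-0.0308 + 0.0156] / 0.2372 = -0.0639 ≈ -0.06
d₂ = d₁ − σ√T = -0.0639 − 0.2372 = -0.3010 ≈ -0.30
exp(−qT) = exp(−0.018·2.5) = 0.9560;  exp(−rT) = exp(−0.013·2.5) = 0.9680
P = 330·0.9680·N(0.30) − 320·0.9560·N(0.06) = 330·0.9680·0.6179 − 320·0.9560·0.5239 = 197.3820 − 160.2715 = 37.1105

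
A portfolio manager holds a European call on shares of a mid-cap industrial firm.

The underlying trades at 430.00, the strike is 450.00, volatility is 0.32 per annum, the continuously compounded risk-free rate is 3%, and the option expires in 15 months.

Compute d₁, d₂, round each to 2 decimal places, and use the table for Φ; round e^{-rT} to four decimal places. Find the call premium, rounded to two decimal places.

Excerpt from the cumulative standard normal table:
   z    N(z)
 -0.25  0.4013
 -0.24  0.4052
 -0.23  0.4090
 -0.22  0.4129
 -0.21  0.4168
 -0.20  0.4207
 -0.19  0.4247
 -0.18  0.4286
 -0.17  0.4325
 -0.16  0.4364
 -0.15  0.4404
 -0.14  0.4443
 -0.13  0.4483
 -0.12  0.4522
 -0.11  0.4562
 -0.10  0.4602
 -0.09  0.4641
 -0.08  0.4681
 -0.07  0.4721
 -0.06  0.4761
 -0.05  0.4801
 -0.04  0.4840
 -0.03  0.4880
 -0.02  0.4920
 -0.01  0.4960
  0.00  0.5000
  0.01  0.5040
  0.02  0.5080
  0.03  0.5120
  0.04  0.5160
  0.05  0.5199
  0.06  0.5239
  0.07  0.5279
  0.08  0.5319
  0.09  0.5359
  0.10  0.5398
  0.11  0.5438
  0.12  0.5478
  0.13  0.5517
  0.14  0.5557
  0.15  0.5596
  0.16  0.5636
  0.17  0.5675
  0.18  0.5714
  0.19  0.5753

60.00

T = 1.25;  σ√T = 0.3578
d₁ = [ln(430/450) + (0.03 + ½·0.32²)·1.25] / (σ√T) = (-0.0455 + 0.1015) / 0.3578 = 0.1566 which rounds to 0.16
d₂ = 0.1566 − 0.3578 = -0.2011 which rounds to -0.20
e^(−rT) = e^(−0.03·1.25) = 0.9632
N(d₁) = N(0.16) = 0.5636;  N(d₂) = N(-0.20) = 0.4207
C = 430·0.5636 − 450·0.9632·0.4207 = 242.3480 − 182.3482 = 59.9998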